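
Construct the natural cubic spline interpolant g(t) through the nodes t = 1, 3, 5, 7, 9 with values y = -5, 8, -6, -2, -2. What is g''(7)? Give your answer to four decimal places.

-4.2589

Let M_i = g''(x_i). Step sizes h_i = 2, 2, 2, 2; slopes of the chords Δ_i = (y_(i+1) - y_i)/h_i = 13/2, -7, 2, 0.
  2·M_0 + 8·M_1 + 2·M_2 = 6(Δ_1 - Δ_0) = -81
  2·M_1 + 8·M_2 + 2·M_3 = 6(Δ_2 - Δ_1) = 54
  2·M_2 + 8·M_3 + 2·M_4 = 6(Δ_3 - Δ_2) = -12
Natural end conditions: M_0 = M_4 = 0.
Hence M_0 = 0, M_1 = -1443/112, M_2 = 309/28, M_3 = -477/112, M_4 = 0.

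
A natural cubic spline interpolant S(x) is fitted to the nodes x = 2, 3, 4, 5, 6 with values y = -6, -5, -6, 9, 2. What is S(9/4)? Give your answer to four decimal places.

-5.2645

With m_i denoting the second derivative at x_i, h_i = 1, 1, 1, 1, and Δ_i = (y_(i+1) − y_i)/h_i = 1, -1, 15, -7:
  1·m_0 + 4·m_1 + 1·m_2 = 6(Δ_1 - Δ_0) = -12
  1·m_1 + 4·m_2 + 1·m_3 = 6(Δ_2 - Δ_1) = 96
  1·m_2 + 4·m_3 + 1·m_4 = 6(Δ_3 - Δ_2) = -132
Natural end conditions: m_0 = m_4 = 0.
Solving: m_0 = 0, m_1 = -87/7, m_2 = 264/7, m_3 = -297/7, m_4 = 0.
On [2, 3], S(x) = -6 + 43/14·(x - 2) + 0·(x - 2)² - 29/14·(x - 2)³.
With (x - 2) = 1/4: S(9/4) = -4717/896.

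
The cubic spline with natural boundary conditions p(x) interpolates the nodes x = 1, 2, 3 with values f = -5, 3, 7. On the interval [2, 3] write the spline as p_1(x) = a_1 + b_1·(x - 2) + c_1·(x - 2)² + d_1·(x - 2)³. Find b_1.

6

Put M_i = p'' at the i-th knot. Here h = (1, 1) and Δ = (8, 4), so the interior equations h_(i-1)·M_(i-1) + 2(h_(i-1)+h_i)·M_i + h_i·M_(i+1) = 6(Δ_i − Δ_(i-1)) read
  1·M_0 + 4·M_1 + 1·M_2 = 6(Δ_1 - Δ_0) = -24
Natural end conditions: M_0 = M_2 = 0.
Hence M_0 = 0, M_1 = -6, M_2 = 0.
On [2, 3], with p_1(x) = a_1 + b_1·(x - 2) + c_1·(x - 2)² + d_1·(x - 2)³: c_1 = M_1/2 = -3, d_1 = (M_2 - M_1)/(6h_1) = 1, b_1 = Δ_1 - h_1(2M_1 + M_2)/6 = 6.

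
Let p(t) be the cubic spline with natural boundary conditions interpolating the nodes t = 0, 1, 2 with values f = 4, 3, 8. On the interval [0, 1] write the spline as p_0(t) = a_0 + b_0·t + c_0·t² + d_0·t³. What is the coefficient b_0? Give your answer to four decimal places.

-2.5000

Write m_i for p''(x_i). With h_i = 1, 1 and divided differences Δ_i = -1, 5, the continuity of p' gives the tridiagonal system
  1·m_0 + 4·m_1 + 1·m_2 = 6(Δ_1 - Δ_0) = 36
Natural end conditions: m_0 = m_2 = 0.
Forward elimination and back-substitution give m_0 = 0, m_1 = 9, m_2 = 0.
On [0, 1], with p_0(t) = a_0 + b_0·t + c_0·t² + d_0·t³: c_0 = m_0/2 = 0, d_0 = (m_1 - m_0)/(6h_0) = 3/2, b_0 = Δ_0 - h_0(2m_0 + m_1)/6 = -5/2.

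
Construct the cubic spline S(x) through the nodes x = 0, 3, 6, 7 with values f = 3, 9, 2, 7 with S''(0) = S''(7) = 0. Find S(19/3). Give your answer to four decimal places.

3.2367

With m_i denoting the second derivative at x_i, h_i = 3, 3, 1, and Δ_i = (y_(i+1) − y_i)/h_i = 2, -7/3, 5:
  3·m_0 + 12·m_1 + 3·m_2 = 6(Δ_1 - Δ_0) = -26
  3·m_1 + 8·m_2 + 1·m_3 = 6(Δ_2 - Δ_1) = 44
Natural end conditions: m_0 = m_3 = 0.
Hence m_0 = 0, m_1 = -340/87, m_2 = 202/29, m_3 = 0.
On [6, 7], S(x) = 2 + 233/87·(x - 6) + 101/29·(x - 6)² - 101/87·(x - 6)³.
With (x - 6) = 1/3: S(19/3) = 7603/2349.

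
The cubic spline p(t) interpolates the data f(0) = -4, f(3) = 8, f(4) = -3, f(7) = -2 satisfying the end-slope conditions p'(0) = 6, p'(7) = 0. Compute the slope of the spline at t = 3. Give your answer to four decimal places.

-8.1818

Let M_i = p''(x_i). Step sizes h_i = 3, 1, 3; slopes of the chords Δ_i = (y_(i+1) - y_i)/h_i = 4, -11, 1/3.
  3·M_0 + 8·M_1 + 1·M_2 = 6(Δ_1 - Δ_0) = -90
  1·M_1 + 8·M_2 + 3·M_3 = 6(Δ_2 - Δ_1) = 68
Clamped end conditions give two more equations: 2h_0·M_0 + h_0·M_1 = 6(Δ_0 - p'(0)) = -12 and h_2·M_2 + 2h_2·M_3 = 6(p'(7) - Δ_2) = -2.
Solving the tridiagonal system: M_0 = 60/11, M_1 = -164/11, M_2 = 142/11, M_3 = -224/33.
On [3, 4], p'(t) = b_1 + 2c_1·(t - 3) + 3d_1·(t - 3)² with b_1 = Δ_1 - h_1(2M_1 + M_2)/6 = -90/11, c_1 = M_1/2 = -82/11, d_1 = (M_2 - M_1)/(6h_1) = 51/11. So p'(3) = -90/11.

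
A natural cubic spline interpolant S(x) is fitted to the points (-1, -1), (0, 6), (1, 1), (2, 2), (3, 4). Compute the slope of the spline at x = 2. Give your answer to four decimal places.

2.7500

With M_i denoting the second derivative at x_i, h_i = 1, 1, 1, 1, and Δ_i = (y_(i+1) − y_i)/h_i = 7, -5, 1, 2:
  1·M_0 + 4·M_1 + 1·M_2 = 6(Δ_1 - Δ_0) = -72
  1·M_1 + 4·M_2 + 1·M_3 = 6(Δ_2 - Δ_1) = 36
  1·M_2 + 4·M_3 + 1·M_4 = 6(Δ_3 - Δ_2) = 6
Natural end conditions: M_0 = M_4 = 0.
Hence M_0 = 0, M_1 = -87/4, M_2 = 15, M_3 = -9/4, M_4 = 0.
On [2, 3], S'(x) = b_3 + 2c_3·(x - 2) + 3d_3·(x - 2)² with b_3 = Δ_3 - h_3(2M_3 + M_4)/6 = 11/4, c_3 = M_3/2 = -9/8, d_3 = (M_4 - M_3)/(6h_3) = 3/8. So S'(2) = 11/4.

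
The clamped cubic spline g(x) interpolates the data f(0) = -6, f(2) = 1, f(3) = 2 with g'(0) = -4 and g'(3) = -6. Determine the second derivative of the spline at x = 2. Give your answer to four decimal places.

Put M_i = g'' at the i-th knot. Here h = (2, 1) and Δ = (7/2, 1), so the interior equations h_(i-1)·M_(i-1) + 2(h_(i-1)+h_i)·M_i + h_i·M_(i+1) = 6(Δ_i − Δ_(i-1)) read
  2·M_0 + 6·M_1 + 1·M_2 = 6(Δ_1 - Δ_0) = -15
Clamped end conditions give two more equations: 2h_0·M_0 + h_0·M_1 = 6(Δ_0 - g'(0)) = 45 and h_1·M_1 + 2h_1·M_2 = 6(g'(3) - Δ_1) = -42.
Forward elimination and back-substitution give M_0 = 157/12, M_1 = -11/3, M_2 = -115/6.

-3.6667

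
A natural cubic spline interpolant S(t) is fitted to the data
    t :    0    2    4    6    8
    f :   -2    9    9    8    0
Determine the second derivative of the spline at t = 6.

Let σ_i = S''(x_i). Step sizes h_i = 2, 2, 2, 2; slopes of the chords Δ_i = (y_(i+1) - y_i)/h_i = 11/2, 0, -1/2, -4.
  2·σ_0 + 8·σ_1 + 2·σ_2 = 6(Δ_1 - Δ_0) = -33
  2·σ_1 + 8·σ_2 + 2·σ_3 = 6(Δ_2 - Δ_1) = -3
  2·σ_2 + 8·σ_3 + 2·σ_4 = 6(Δ_3 - Δ_2) = -21
Natural end conditions: σ_0 = σ_4 = 0.
Hence σ_0 = 0, σ_1 = -9/2, σ_2 = 3/2, σ_3 = -3, σ_4 = 0.

-3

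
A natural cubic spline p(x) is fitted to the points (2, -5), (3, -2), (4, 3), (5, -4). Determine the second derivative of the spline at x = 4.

Write M_i for p''(x_i). With h_i = 1, 1, 1 and divided differences Δ_i = 3, 5, -7, the continuity of p' gives the tridiagonal system
  1·M_0 + 4·M_1 + 1·M_2 = 6(Δ_1 - Δ_0) = 12
  1·M_1 + 4·M_2 + 1·M_3 = 6(Δ_2 - Δ_1) = -72
Natural end conditions: M_0 = M_3 = 0.
Forward elimination and back-substitution give M_0 = 0, M_1 = 8, M_2 = -20, M_3 = 0.

-20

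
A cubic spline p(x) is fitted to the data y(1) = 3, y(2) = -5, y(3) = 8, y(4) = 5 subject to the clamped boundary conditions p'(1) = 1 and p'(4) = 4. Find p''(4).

46

Let m_i = p''(x_i). Step sizes h_i = 1, 1, 1; slopes of the chords Δ_i = (y_(i+1) - y_i)/h_i = -8, 13, -3.
  1·m_0 + 4·m_1 + 1·m_2 = 6(Δ_1 - Δ_0) = 126
  1·m_1 + 4·m_2 + 1·m_3 = 6(Δ_2 - Δ_1) = -96
Clamped end conditions give two more equations: 2h_0·m_0 + h_0·m_1 = 6(Δ_0 - p'(1)) = -54 and h_2·m_2 + 2h_2·m_3 = 6(p'(4) - Δ_2) = 42.
Solving the tridiagonal system: m_0 = -56, m_1 = 58, m_2 = -50, m_3 = 46.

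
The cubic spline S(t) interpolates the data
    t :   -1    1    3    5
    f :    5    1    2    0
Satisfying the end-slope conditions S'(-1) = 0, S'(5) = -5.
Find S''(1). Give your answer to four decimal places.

3.1333

Let M_i = S''(x_i). Step sizes h_i = 2, 2, 2; slopes of the chords Δ_i = (y_(i+1) - y_i)/h_i = -2, 1/2, -1.
  2·M_0 + 8·M_1 + 2·M_2 = 6(Δ_1 - Δ_0) = 15
  2·M_1 + 8·M_2 + 2·M_3 = 6(Δ_2 - Δ_1) = -9
Clamped end conditions give two more equations: 2h_0·M_0 + h_0·M_1 = 6(Δ_0 - S'(-1)) = -12 and h_2·M_2 + 2h_2·M_3 = 6(S'(5) - Δ_2) = -24.
Solving the tridiagonal system: M_0 = -137/30, M_1 = 47/15, M_2 = -7/15, M_3 = -173/30.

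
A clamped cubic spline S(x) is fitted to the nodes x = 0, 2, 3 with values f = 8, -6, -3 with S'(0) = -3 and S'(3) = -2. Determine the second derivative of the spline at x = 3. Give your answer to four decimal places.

-24.6667

With M_i denoting the second derivative at x_i, h_i = 2, 1, and Δ_i = (y_(i+1) − y_i)/h_i = -7, 3:
  2·M_0 + 6·M_1 + 1·M_2 = 6(Δ_1 - Δ_0) = 60
Clamped end conditions give two more equations: 2h_0·M_0 + h_0·M_1 = 6(Δ_0 - S'(0)) = -24 and h_1·M_1 + 2h_1·M_2 = 6(S'(3) - Δ_1) = -30.
Solving the tridiagonal system: M_0 = -47/3, M_1 = 58/3, M_2 = -74/3.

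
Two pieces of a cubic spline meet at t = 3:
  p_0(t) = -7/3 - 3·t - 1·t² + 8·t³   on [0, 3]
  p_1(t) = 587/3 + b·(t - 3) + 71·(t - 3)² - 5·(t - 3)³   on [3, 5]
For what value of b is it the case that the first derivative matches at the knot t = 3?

p_0'(t) = -3 - 2·t + 24·t², so p_0'(3) = 207. On the right, p_1'(3) = b, so b = 207.

207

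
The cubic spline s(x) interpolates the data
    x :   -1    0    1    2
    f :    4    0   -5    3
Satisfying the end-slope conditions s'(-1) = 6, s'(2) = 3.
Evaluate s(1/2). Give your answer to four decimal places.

-4.1250

With M_i denoting the second derivative at x_i, h_i = 1, 1, 1, and Δ_i = (y_(i+1) − y_i)/h_i = -4, -5, 8:
  1·M_0 + 4·M_1 + 1·M_2 = 6(Δ_1 - Δ_0) = -6
  1·M_1 + 4·M_2 + 1·M_3 = 6(Δ_2 - Δ_1) = 78
Clamped end conditions give two more equations: 2h_0·M_0 + h_0·M_1 = 6(Δ_0 - s'(-1)) = -60 and h_2·M_2 + 2h_2·M_3 = 6(s'(2) - Δ_2) = -30.
Solving: M_0 = -148/5, M_1 = -4/5, M_2 = 134/5, M_3 = -142/5.
On [0, 1], s(x) = 0 - 46/5·x - 2/5·x² + 23/5·x³.
With x = 1/2: s(1/2) = -33/8.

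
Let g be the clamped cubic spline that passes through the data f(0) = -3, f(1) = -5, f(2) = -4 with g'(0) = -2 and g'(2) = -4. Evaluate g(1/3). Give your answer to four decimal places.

-3.8704

Write M_i for g''(x_i). With h_i = 1, 1 and divided differences Δ_i = -2, 1, the continuity of g' gives the tridiagonal system
  1·M_0 + 4·M_1 + 1·M_2 = 6(Δ_1 - Δ_0) = 18
Clamped end conditions give two more equations: 2h_0·M_0 + h_0·M_1 = 6(Δ_0 - g'(0)) = 0 and h_1·M_1 + 2h_1·M_2 = 6(g'(2) - Δ_1) = -30.
Solving the tridiagonal system: M_0 = -11/2, M_1 = 11, M_2 = -41/2.
On [0, 1], g(x) = -3 - 2·x - 11/4·x² + 11/4·x³.
With x = 1/3: g(1/3) = -209/54.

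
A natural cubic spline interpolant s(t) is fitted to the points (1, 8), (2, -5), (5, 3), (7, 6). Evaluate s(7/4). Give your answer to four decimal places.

Write σ_i for s''(x_i). With h_i = 1, 3, 2 and divided differences Δ_i = -13, 8/3, 3/2, the continuity of s' gives the tridiagonal system
  1·σ_0 + 8·σ_1 + 3·σ_2 = 6(Δ_1 - Δ_0) = 94
  3·σ_1 + 10·σ_2 + 2·σ_3 = 6(Δ_2 - Δ_1) = -7
Natural end conditions: σ_0 = σ_3 = 0.
Forward elimination and back-substitution give σ_0 = 0, σ_1 = 961/71, σ_2 = -338/71, σ_3 = 0.
On [1, 2], s(t) = 8 - 6499/426·(t - 1) + 0·(t - 1)² + 961/426·(t - 1)³.
With (t - 1) = 3/4: s(7/4) = -22631/9088.

-2.4902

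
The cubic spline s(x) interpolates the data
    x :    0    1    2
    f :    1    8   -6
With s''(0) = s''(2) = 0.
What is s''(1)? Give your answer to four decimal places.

-31.5000

Write m_i for s''(x_i). With h_i = 1, 1 and divided differences Δ_i = 7, -14, the continuity of s' gives the tridiagonal system
  1·m_0 + 4·m_1 + 1·m_2 = 6(Δ_1 - Δ_0) = -126
Natural end conditions: m_0 = m_2 = 0.
Forward elimination and back-substitution give m_0 = 0, m_1 = -63/2, m_2 = 0.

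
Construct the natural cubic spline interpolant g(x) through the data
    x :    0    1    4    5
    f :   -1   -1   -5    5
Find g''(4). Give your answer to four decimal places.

10.3273

Put M_i = g'' at the i-th knot. Here h = (1, 3, 1) and Δ = (0, -4/3, 10), so the interior equations h_(i-1)·M_(i-1) + 2(h_(i-1)+h_i)·M_i + h_i·M_(i+1) = 6(Δ_i − Δ_(i-1)) read
  1·M_0 + 8·M_1 + 3·M_2 = 6(Δ_1 - Δ_0) = -8
  3·M_1 + 8·M_2 + 1·M_3 = 6(Δ_2 - Δ_1) = 68
Natural end conditions: M_0 = M_3 = 0.
Hence M_0 = 0, M_1 = -268/55, M_2 = 568/55, M_3 = 0.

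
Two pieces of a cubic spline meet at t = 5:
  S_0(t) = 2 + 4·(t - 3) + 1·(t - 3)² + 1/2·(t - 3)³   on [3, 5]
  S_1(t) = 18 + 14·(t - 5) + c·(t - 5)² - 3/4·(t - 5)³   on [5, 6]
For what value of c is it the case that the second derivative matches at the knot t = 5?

S_0''(t) = 2 + 3·(t - 3), so S_0''(5) = 8. On the right, S_1''(5) = 2c, so c = 4.

4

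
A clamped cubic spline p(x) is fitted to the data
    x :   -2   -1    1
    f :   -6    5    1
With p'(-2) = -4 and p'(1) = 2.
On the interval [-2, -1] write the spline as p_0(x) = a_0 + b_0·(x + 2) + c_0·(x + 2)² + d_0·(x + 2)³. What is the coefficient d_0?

Let m_i = p''(x_i). Step sizes h_i = 1, 2; slopes of the chords Δ_i = (y_(i+1) - y_i)/h_i = 11, -2.
  1·m_0 + 6·m_1 + 2·m_2 = 6(Δ_1 - Δ_0) = -78
Clamped end conditions give two more equations: 2h_0·m_0 + h_0·m_1 = 6(Δ_0 - p'(-2)) = 90 and h_1·m_1 + 2h_1·m_2 = 6(p'(1) - Δ_1) = 24.
Forward elimination and back-substitution give m_0 = 60, m_1 = -30, m_2 = 21.
On [-2, -1], with p_0(x) = a_0 + b_0·(x + 2) + c_0·(x + 2)² + d_0·(x + 2)³: c_0 = m_0/2 = 30, d_0 = (m_1 - m_0)/(6h_0) = -15, b_0 = Δ_0 - h_0(2m_0 + m_1)/6 = -4.

-15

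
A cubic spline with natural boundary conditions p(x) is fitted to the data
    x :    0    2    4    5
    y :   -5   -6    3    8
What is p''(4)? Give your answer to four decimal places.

With σ_i denoting the second derivative at x_i, h_i = 2, 2, 1, and Δ_i = (y_(i+1) − y_i)/h_i = -1/2, 9/2, 5:
  2·σ_0 + 8·σ_1 + 2·σ_2 = 6(Δ_1 - Δ_0) = 30
  2·σ_1 + 6·σ_2 + 1·σ_3 = 6(Δ_2 - Δ_1) = 3
Natural end conditions: σ_0 = σ_3 = 0.
Solving: σ_0 = 0, σ_1 = 87/22, σ_2 = -9/11, σ_3 = 0.

-0.8182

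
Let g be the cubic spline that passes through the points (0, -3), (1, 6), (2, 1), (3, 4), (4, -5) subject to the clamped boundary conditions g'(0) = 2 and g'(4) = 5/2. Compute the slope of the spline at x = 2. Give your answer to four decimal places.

-0.9643

Let M_i = g''(x_i). Step sizes h_i = 1, 1, 1, 1; slopes of the chords Δ_i = (y_(i+1) - y_i)/h_i = 9, -5, 3, -9.
  1·M_0 + 4·M_1 + 1·M_2 = 6(Δ_1 - Δ_0) = -84
  1·M_1 + 4·M_2 + 1·M_3 = 6(Δ_2 - Δ_1) = 48
  1·M_2 + 4·M_3 + 1·M_4 = 6(Δ_3 - Δ_2) = -72
Clamped end conditions give two more equations: 2h_0·M_0 + h_0·M_1 = 6(Δ_0 - g'(0)) = 42 and h_3·M_3 + 2h_3·M_4 = 6(g'(4) - Δ_3) = 69.
Solving: M_0 = 2269/56, M_1 = -1093/28, M_2 = 253/8, M_3 = -1105/28, M_4 = 3037/56.
On [2, 3], g'(x) = b_2 + 2c_2·(x - 2) + 3d_2·(x - 2)² with b_2 = Δ_2 - h_2(2M_2 + M_3)/6 = -27/28, c_2 = M_2/2 = 253/16, d_2 = (M_3 - M_2)/(6h_2) = -1327/112. So g'(2) = -27/28.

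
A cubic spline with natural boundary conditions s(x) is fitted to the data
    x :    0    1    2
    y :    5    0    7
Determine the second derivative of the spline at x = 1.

18

Put M_i = s'' at the i-th knot. Here h = (1, 1) and Δ = (-5, 7), so the interior equations h_(i-1)·M_(i-1) + 2(h_(i-1)+h_i)·M_i + h_i·M_(i+1) = 6(Δ_i − Δ_(i-1)) read
  1·M_0 + 4·M_1 + 1·M_2 = 6(Δ_1 - Δ_0) = 72
Natural end conditions: M_0 = M_2 = 0.
Solving: M_0 = 0, M_1 = 18, M_2 = 0.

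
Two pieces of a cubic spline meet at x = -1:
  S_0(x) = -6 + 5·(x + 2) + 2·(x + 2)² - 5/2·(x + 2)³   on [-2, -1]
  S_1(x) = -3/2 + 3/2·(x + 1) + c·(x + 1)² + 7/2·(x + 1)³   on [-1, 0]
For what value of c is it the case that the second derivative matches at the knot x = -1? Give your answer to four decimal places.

-5.5000

S_0''(x) = 4 - 15·(x + 2), so S_0''(-1) = -11. On the right, S_1''(-1) = 2c, so c = -11/2.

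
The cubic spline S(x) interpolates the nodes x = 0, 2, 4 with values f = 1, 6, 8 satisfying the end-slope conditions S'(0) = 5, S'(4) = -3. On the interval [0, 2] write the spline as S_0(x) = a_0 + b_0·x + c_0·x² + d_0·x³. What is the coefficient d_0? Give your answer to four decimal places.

Put M_i = S'' at the i-th knot. Here h = (2, 2) and Δ = (5/2, 1), so the interior equations h_(i-1)·M_(i-1) + 2(h_(i-1)+h_i)·M_i + h_i·M_(i+1) = 6(Δ_i − Δ_(i-1)) read
  2·M_0 + 8·M_1 + 2·M_2 = 6(Δ_1 - Δ_0) = -9
Clamped end conditions give two more equations: 2h_0·M_0 + h_0·M_1 = 6(Δ_0 - S'(0)) = -15 and h_1·M_1 + 2h_1·M_2 = 6(S'(4) - Δ_1) = -24.
Solving: M_0 = -37/8, M_1 = 7/4, M_2 = -55/8.
On [0, 2], with S_0(x) = a_0 + b_0·x + c_0·x² + d_0·x³: c_0 = M_0/2 = -37/16, d_0 = (M_1 - M_0)/(6h_0) = 17/32, b_0 = Δ_0 - h_0(2M_0 + M_1)/6 = 5.

0.5313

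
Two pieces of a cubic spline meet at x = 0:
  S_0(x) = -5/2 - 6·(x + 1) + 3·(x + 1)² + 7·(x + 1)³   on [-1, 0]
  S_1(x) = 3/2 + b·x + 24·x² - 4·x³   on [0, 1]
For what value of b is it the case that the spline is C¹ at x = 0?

21

S_0'(x) = -6 + 6·(x + 1) + 21·(x + 1)², so S_0'(0) = 21. On the right, S_1'(0) = b, so b = 21.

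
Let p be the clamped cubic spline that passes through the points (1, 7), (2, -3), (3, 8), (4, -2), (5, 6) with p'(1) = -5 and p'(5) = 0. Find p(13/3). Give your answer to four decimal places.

-0.1746

With M_i denoting the second derivative at x_i, h_i = 1, 1, 1, 1, and Δ_i = (y_(i+1) − y_i)/h_i = -10, 11, -10, 8:
  1·M_0 + 4·M_1 + 1·M_2 = 6(Δ_1 - Δ_0) = 126
  1·M_1 + 4·M_2 + 1·M_3 = 6(Δ_2 - Δ_1) = -126
  1·M_2 + 4·M_3 + 1·M_4 = 6(Δ_3 - Δ_2) = 108
Clamped end conditions give two more equations: 2h_0·M_0 + h_0·M_1 = 6(Δ_0 - p'(1)) = -30 and h_3·M_3 + 2h_3·M_4 = 6(p'(5) - Δ_3) = -48.
Forward elimination and back-substitution give M_0 = -611/14, M_1 = 401/7, M_2 = -119/2, M_3 = 383/7, M_4 = -719/14.
On [4, 5], p(t) = -2 - 47/28·(t - 4) + 383/14·(t - 4)² - 495/28·(t - 4)³.
With (t - 4) = 1/3: p(13/3) = -11/63.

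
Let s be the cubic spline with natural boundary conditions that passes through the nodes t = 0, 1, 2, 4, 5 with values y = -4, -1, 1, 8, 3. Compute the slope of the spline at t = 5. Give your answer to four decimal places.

-6.7172

With M_i denoting the second derivative at x_i, h_i = 1, 1, 2, 1, and Δ_i = (y_(i+1) − y_i)/h_i = 3, 2, 7/2, -5:
  1·M_0 + 4·M_1 + 1·M_2 = 6(Δ_1 - Δ_0) = -6
  1·M_1 + 6·M_2 + 2·M_3 = 6(Δ_2 - Δ_1) = 9
  2·M_2 + 6·M_3 + 1·M_4 = 6(Δ_3 - Δ_2) = -51
Natural end conditions: M_0 = M_4 = 0.
Solving the tridiagonal system: M_0 = 0, M_1 = -174/61, M_2 = 330/61, M_3 = -1257/122, M_4 = 0.
On [4, 5], s'(t) = b_3 + 2c_3·(t - 4) + 3d_3·(t - 4)² with b_3 = Δ_3 - h_3(2M_3 + M_4)/6 = -191/122, c_3 = M_3/2 = -1257/244, d_3 = (M_4 - M_3)/(6h_3) = 419/244. So s'(5) = -1639/244.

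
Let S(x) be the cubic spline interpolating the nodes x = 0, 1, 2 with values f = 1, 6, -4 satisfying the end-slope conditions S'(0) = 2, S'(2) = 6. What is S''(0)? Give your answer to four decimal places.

With m_i denoting the second derivative at x_i, h_i = 1, 1, and Δ_i = (y_(i+1) − y_i)/h_i = 5, -10:
  1·m_0 + 4·m_1 + 1·m_2 = 6(Δ_1 - Δ_0) = -90
Clamped end conditions give two more equations: 2h_0·m_0 + h_0·m_1 = 6(Δ_0 - S'(0)) = 18 and h_1·m_1 + 2h_1·m_2 = 6(S'(2) - Δ_1) = 96.
Solving: m_0 = 67/2, m_1 = -49, m_2 = 145/2.

33.5000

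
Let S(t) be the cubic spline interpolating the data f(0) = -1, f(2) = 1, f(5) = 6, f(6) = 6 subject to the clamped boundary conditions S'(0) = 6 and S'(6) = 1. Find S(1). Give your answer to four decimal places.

Let M_i = S''(x_i). Step sizes h_i = 2, 3, 1; slopes of the chords Δ_i = (y_(i+1) - y_i)/h_i = 1, 5/3, 0.
  2·M_0 + 10·M_1 + 3·M_2 = 6(Δ_1 - Δ_0) = 4
  3·M_1 + 8·M_2 + 1·M_3 = 6(Δ_2 - Δ_1) = -10
Clamped end conditions give two more equations: 2h_0·M_0 + h_0·M_1 = 6(Δ_0 - S'(0)) = -30 and h_2·M_2 + 2h_2·M_3 = 6(S'(6) - Δ_2) = 6.
Hence M_0 = -353/39, M_1 = 121/39, M_2 = -116/39, M_3 = 175/39.
On [0, 2], S(t) = -1 + 6·t - 353/78·t² + 79/78·t³.
With t = 1: S(1) = 58/39.

1.4872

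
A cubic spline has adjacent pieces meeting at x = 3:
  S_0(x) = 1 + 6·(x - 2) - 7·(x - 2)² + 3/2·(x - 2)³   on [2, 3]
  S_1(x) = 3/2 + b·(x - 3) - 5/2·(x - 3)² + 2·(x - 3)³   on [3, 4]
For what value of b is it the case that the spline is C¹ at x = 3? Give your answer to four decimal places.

S_0'(x) = 6 - 14·(x - 2) + 9/2·(x - 2)², so S_0'(3) = -7/2. On the right, S_1'(3) = b, so b = -7/2.

-3.5000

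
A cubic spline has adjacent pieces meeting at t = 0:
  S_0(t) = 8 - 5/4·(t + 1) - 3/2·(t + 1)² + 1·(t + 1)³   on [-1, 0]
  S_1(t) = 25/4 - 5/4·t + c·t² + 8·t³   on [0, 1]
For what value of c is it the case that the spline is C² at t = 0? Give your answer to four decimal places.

S_0''(t) = -3 + 6·(t + 1), so S_0''(0) = 3. On the right, S_1''(0) = 2c, so c = 3/2.

1.5000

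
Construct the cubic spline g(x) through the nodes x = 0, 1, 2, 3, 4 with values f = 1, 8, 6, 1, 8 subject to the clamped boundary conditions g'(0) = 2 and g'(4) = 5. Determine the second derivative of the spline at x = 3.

Put M_i = g'' at the i-th knot. Here h = (1, 1, 1, 1) and Δ = (7, -2, -5, 7), so the interior equations h_(i-1)·M_(i-1) + 2(h_(i-1)+h_i)·M_i + h_i·M_(i+1) = 6(Δ_i − Δ_(i-1)) read
  1·M_0 + 4·M_1 + 1·M_2 = 6(Δ_1 - Δ_0) = -54
  1·M_1 + 4·M_2 + 1·M_3 = 6(Δ_2 - Δ_1) = -18
  1·M_2 + 4·M_3 + 1·M_4 = 6(Δ_3 - Δ_2) = 72
Clamped end conditions give two more equations: 2h_0·M_0 + h_0·M_1 = 6(Δ_0 - g'(0)) = 30 and h_3·M_3 + 2h_3·M_4 = 6(g'(4) - Δ_3) = -12.
Forward elimination and back-substitution give M_0 = 24, M_1 = -18, M_2 = -6, M_3 = 24, M_4 = -18.

24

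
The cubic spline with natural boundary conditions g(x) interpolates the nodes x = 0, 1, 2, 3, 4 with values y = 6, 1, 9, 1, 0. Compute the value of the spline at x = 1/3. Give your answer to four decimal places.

2.9259

Write σ_i for g''(x_i). With h_i = 1, 1, 1, 1 and divided differences Δ_i = -5, 8, -8, -1, the continuity of g' gives the tridiagonal system
  1·σ_0 + 4·σ_1 + 1·σ_2 = 6(Δ_1 - Δ_0) = 78
  1·σ_1 + 4·σ_2 + 1·σ_3 = 6(Δ_2 - Δ_1) = -96
  1·σ_2 + 4·σ_3 + 1·σ_4 = 6(Δ_3 - Δ_2) = 42
Natural end conditions: σ_0 = σ_4 = 0.
Solving the tridiagonal system: σ_0 = 0, σ_1 = 57/2, σ_2 = -36, σ_3 = 39/2, σ_4 = 0.
On [0, 1], g(x) = 6 - 39/4·x + 0·x² + 19/4·x³.
With x = 1/3: g(1/3) = 79/27.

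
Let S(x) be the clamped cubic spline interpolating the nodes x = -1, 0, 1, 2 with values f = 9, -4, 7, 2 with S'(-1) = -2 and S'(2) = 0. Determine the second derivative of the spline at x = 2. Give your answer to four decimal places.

Let M_i = S''(x_i). Step sizes h_i = 1, 1, 1; slopes of the chords Δ_i = (y_(i+1) - y_i)/h_i = -13, 11, -5.
  1·M_0 + 4·M_1 + 1·M_2 = 6(Δ_1 - Δ_0) = 144
  1·M_1 + 4·M_2 + 1·M_3 = 6(Δ_2 - Δ_1) = -96
Clamped end conditions give two more equations: 2h_0·M_0 + h_0·M_1 = 6(Δ_0 - S'(-1)) = -66 and h_2·M_2 + 2h_2·M_3 = 6(S'(2) - Δ_2) = 30.
Hence M_0 = -982/15, M_1 = 974/15, M_2 = -754/15, M_3 = 602/15.

40.1333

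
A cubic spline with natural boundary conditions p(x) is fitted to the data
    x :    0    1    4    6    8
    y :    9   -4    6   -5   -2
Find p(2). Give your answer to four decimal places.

Put M_i = p'' at the i-th knot. Here h = (1, 3, 2, 2) and Δ = (-13, 10/3, -11/2, 3/2), so the interior equations h_(i-1)·M_(i-1) + 2(h_(i-1)+h_i)·M_i + h_i·M_(i+1) = 6(Δ_i − Δ_(i-1)) read
  1·M_0 + 8·M_1 + 3·M_2 = 6(Δ_1 - Δ_0) = 98
  3·M_1 + 10·M_2 + 2·M_3 = 6(Δ_2 - Δ_1) = -53
  2·M_2 + 8·M_3 + 2·M_4 = 6(Δ_3 - Δ_2) = 42
Natural end conditions: M_0 = M_4 = 0.
Forward elimination and back-substitution give M_0 = 0, M_1 = 2243/134, M_2 = -802/67, M_3 = 2209/268, M_4 = 0.
On [1, 4], p(x) = -4 - 2983/402·(x - 1) + 2243/268·(x - 1)² - 3847/2412·(x - 1)³.
With (x - 1) = 1: p(2) = -5603/1206.

-4.6459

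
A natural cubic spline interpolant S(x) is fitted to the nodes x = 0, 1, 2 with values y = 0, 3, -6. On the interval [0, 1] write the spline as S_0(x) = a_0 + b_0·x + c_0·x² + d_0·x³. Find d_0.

Write M_i for S''(x_i). With h_i = 1, 1 and divided differences Δ_i = 3, -9, the continuity of S' gives the tridiagonal system
  1·M_0 + 4·M_1 + 1·M_2 = 6(Δ_1 - Δ_0) = -72
Natural end conditions: M_0 = M_2 = 0.
Solving: M_0 = 0, M_1 = -18, M_2 = 0.
On [0, 1], with S_0(x) = a_0 + b_0·x + c_0·x² + d_0·x³: c_0 = M_0/2 = 0, d_0 = (M_1 - M_0)/(6h_0) = -3, b_0 = Δ_0 - h_0(2M_0 + M_1)/6 = 6.

-3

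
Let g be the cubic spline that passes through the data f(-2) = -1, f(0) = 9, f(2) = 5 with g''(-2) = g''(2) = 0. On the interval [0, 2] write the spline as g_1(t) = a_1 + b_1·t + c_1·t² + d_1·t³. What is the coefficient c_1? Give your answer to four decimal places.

-2.6250

Put m_i = g'' at the i-th knot. Here h = (2, 2) and Δ = (5, -2), so the interior equations h_(i-1)·m_(i-1) + 2(h_(i-1)+h_i)·m_i + h_i·m_(i+1) = 6(Δ_i − Δ_(i-1)) read
  2·m_0 + 8·m_1 + 2·m_2 = 6(Δ_1 - Δ_0) = -42
Natural end conditions: m_0 = m_2 = 0.
Forward elimination and back-substitution give m_0 = 0, m_1 = -21/4, m_2 = 0.
On [0, 2], with g_1(t) = a_1 + b_1·t + c_1·t² + d_1·t³: c_1 = m_1/2 = -21/8, d_1 = (m_2 - m_1)/(6h_1) = 7/16, b_1 = Δ_1 - h_1(2m_1 + m_2)/6 = 3/2.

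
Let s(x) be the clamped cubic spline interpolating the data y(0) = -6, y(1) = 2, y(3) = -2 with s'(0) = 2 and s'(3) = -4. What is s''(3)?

5

Put σ_i = s'' at the i-th knot. Here h = (1, 2) and Δ = (8, -2), so the interior equations h_(i-1)·σ_(i-1) + 2(h_(i-1)+h_i)·σ_i + h_i·σ_(i+1) = 6(Δ_i − Δ_(i-1)) read
  1·σ_0 + 6·σ_1 + 2·σ_2 = 6(Δ_1 - Δ_0) = -60
Clamped end conditions give two more equations: 2h_0·σ_0 + h_0·σ_1 = 6(Δ_0 - s'(0)) = 36 and h_1·σ_1 + 2h_1·σ_2 = 6(s'(3) - Δ_1) = -12.
Solving: σ_0 = 26, σ_1 = -16, σ_2 = 5.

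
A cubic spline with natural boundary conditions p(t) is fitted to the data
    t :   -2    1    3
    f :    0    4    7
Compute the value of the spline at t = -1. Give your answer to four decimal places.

With m_i denoting the second derivative at x_i, h_i = 3, 2, and Δ_i = (y_(i+1) − y_i)/h_i = 4/3, 3/2:
  3·m_0 + 10·m_1 + 2·m_2 = 6(Δ_1 - Δ_0) = 1
Natural end conditions: m_0 = m_2 = 0.
Solving: m_0 = 0, m_1 = 1/10, m_2 = 0.
On [-2, 1], p(t) = 0 + 77/60·(t + 2) + 0·(t + 2)² + 1/180·(t + 2)³.
With (t + 2) = 1: p(-1) = 58/45.

1.2889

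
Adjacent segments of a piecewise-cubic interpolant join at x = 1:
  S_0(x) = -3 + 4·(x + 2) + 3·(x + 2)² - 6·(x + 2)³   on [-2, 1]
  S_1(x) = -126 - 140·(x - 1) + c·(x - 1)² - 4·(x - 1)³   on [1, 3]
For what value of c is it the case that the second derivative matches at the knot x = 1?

-51

S_0''(x) = 6 - 36·(x + 2), so S_0''(1) = -102. On the right, S_1''(1) = 2c, so c = -51.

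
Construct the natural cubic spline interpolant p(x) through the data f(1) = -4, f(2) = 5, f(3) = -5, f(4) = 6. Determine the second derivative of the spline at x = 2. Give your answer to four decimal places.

-38.8000

With m_i denoting the second derivative at x_i, h_i = 1, 1, 1, and Δ_i = (y_(i+1) − y_i)/h_i = 9, -10, 11:
  1·m_0 + 4·m_1 + 1·m_2 = 6(Δ_1 - Δ_0) = -114
  1·m_1 + 4·m_2 + 1·m_3 = 6(Δ_2 - Δ_1) = 126
Natural end conditions: m_0 = m_3 = 0.
Solving: m_0 = 0, m_1 = -194/5, m_2 = 206/5, m_3 = 0.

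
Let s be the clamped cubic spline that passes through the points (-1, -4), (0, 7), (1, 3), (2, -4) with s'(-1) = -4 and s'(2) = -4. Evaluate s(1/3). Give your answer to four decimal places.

With M_i denoting the second derivative at x_i, h_i = 1, 1, 1, and Δ_i = (y_(i+1) − y_i)/h_i = 11, -4, -7:
  1·M_0 + 4·M_1 + 1·M_2 = 6(Δ_1 - Δ_0) = -90
  1·M_1 + 4·M_2 + 1·M_3 = 6(Δ_2 - Δ_1) = -18
Clamped end conditions give two more equations: 2h_0·M_0 + h_0·M_1 = 6(Δ_0 - s'(-1)) = 90 and h_2·M_2 + 2h_2·M_3 = 6(s'(2) - Δ_2) = 18.
Hence M_0 = 324/5, M_1 = -198/5, M_2 = 18/5, M_3 = 36/5.
On [0, 1], s(x) = 7 + 43/5·x - 99/5·x² + 36/5·x³.
With x = 1/3: s(1/3) = 119/15.

7.9333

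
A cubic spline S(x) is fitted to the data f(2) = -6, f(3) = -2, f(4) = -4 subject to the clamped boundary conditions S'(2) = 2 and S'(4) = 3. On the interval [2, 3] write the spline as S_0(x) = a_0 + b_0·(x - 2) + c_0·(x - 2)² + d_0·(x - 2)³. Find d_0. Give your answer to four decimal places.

-5.7500

Write M_i for S''(x_i). With h_i = 1, 1 and divided differences Δ_i = 4, -2, the continuity of S' gives the tridiagonal system
  1·M_0 + 4·M_1 + 1·M_2 = 6(Δ_1 - Δ_0) = -36
Clamped end conditions give two more equations: 2h_0·M_0 + h_0·M_1 = 6(Δ_0 - S'(2)) = 12 and h_1·M_1 + 2h_1·M_2 = 6(S'(4) - Δ_1) = 30.
Solving: M_0 = 31/2, M_1 = -19, M_2 = 49/2.
On [2, 3], with S_0(x) = a_0 + b_0·(x - 2) + c_0·(x - 2)² + d_0·(x - 2)³: c_0 = M_0/2 = 31/4, d_0 = (M_1 - M_0)/(6h_0) = -23/4, b_0 = Δ_0 - h_0(2M_0 + M_1)/6 = 2.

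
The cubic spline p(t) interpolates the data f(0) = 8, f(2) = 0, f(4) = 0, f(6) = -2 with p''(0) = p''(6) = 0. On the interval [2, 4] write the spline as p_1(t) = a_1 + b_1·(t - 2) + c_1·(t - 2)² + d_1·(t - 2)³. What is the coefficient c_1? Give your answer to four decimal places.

1.7000

With M_i denoting the second derivative at x_i, h_i = 2, 2, 2, and Δ_i = (y_(i+1) − y_i)/h_i = -4, 0, -1:
  2·M_0 + 8·M_1 + 2·M_2 = 6(Δ_1 - Δ_0) = 24
  2·M_1 + 8·M_2 + 2·M_3 = 6(Δ_2 - Δ_1) = -6
Natural end conditions: M_0 = M_3 = 0.
Forward elimination and back-substitution give M_0 = 0, M_1 = 17/5, M_2 = -8/5, M_3 = 0.
On [2, 4], with p_1(t) = a_1 + b_1·(t - 2) + c_1·(t - 2)² + d_1·(t - 2)³: c_1 = M_1/2 = 17/10, d_1 = (M_2 - M_1)/(6h_1) = -5/12, b_1 = Δ_1 - h_1(2M_1 + M_2)/6 = -26/15.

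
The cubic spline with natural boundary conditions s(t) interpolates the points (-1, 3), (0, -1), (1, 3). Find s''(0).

12

Let m_i = s''(x_i). Step sizes h_i = 1, 1; slopes of the chords Δ_i = (y_(i+1) - y_i)/h_i = -4, 4.
  1·m_0 + 4·m_1 + 1·m_2 = 6(Δ_1 - Δ_0) = 48
Natural end conditions: m_0 = m_2 = 0.
Solving: m_0 = 0, m_1 = 12, m_2 = 0.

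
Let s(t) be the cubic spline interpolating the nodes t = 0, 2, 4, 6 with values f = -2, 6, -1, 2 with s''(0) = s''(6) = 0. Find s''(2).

Put m_i = s'' at the i-th knot. Here h = (2, 2, 2) and Δ = (4, -7/2, 3/2), so the interior equations h_(i-1)·m_(i-1) + 2(h_(i-1)+h_i)·m_i + h_i·m_(i+1) = 6(Δ_i − Δ_(i-1)) read
  2·m_0 + 8·m_1 + 2·m_2 = 6(Δ_1 - Δ_0) = -45
  2·m_1 + 8·m_2 + 2·m_3 = 6(Δ_2 - Δ_1) = 30
Natural end conditions: m_0 = m_3 = 0.
Hence m_0 = 0, m_1 = -7, m_2 = 11/2, m_3 = 0.

-7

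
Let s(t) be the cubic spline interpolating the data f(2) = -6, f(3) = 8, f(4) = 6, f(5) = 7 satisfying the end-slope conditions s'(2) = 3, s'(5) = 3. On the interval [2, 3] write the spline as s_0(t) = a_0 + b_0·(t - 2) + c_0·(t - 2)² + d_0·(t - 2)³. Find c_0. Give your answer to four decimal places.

Put M_i = s'' at the i-th knot. Here h = (1, 1, 1) and Δ = (14, -2, 1), so the interior equations h_(i-1)·M_(i-1) + 2(h_(i-1)+h_i)·M_i + h_i·M_(i+1) = 6(Δ_i − Δ_(i-1)) read
  1·M_0 + 4·M_1 + 1·M_2 = 6(Δ_1 - Δ_0) = -96
  1·M_1 + 4·M_2 + 1·M_3 = 6(Δ_2 - Δ_1) = 18
Clamped end conditions give two more equations: 2h_0·M_0 + h_0·M_1 = 6(Δ_0 - s'(2)) = 66 and h_2·M_2 + 2h_2·M_3 = 6(s'(5) - Δ_2) = 12.
Solving the tridiagonal system: M_0 = 268/5, M_1 = -206/5, M_2 = 76/5, M_3 = -8/5.
On [2, 3], with s_0(t) = a_0 + b_0·(t - 2) + c_0·(t - 2)² + d_0·(t - 2)³: c_0 = M_0/2 = 134/5, d_0 = (M_1 - M_0)/(6h_0) = -79/5, b_0 = Δ_0 - h_0(2M_0 + M_1)/6 = 3.

26.8000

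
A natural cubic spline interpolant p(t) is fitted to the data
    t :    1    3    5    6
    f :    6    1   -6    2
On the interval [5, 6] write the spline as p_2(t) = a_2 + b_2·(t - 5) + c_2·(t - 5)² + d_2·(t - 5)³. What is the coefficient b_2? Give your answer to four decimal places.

3.7273

With M_i denoting the second derivative at x_i, h_i = 2, 2, 1, and Δ_i = (y_(i+1) − y_i)/h_i = -5/2, -7/2, 8:
  2·M_0 + 8·M_1 + 2·M_2 = 6(Δ_1 - Δ_0) = -6
  2·M_1 + 6·M_2 + 1·M_3 = 6(Δ_2 - Δ_1) = 69
Natural end conditions: M_0 = M_3 = 0.
Forward elimination and back-substitution give M_0 = 0, M_1 = -87/22, M_2 = 141/11, M_3 = 0.
On [5, 6], with p_2(t) = a_2 + b_2·(t - 5) + c_2·(t - 5)² + d_2·(t - 5)³: c_2 = M_2/2 = 141/22, d_2 = (M_3 - M_2)/(6h_2) = -47/22, b_2 = Δ_2 - h_2(2M_2 + M_3)/6 = 41/11.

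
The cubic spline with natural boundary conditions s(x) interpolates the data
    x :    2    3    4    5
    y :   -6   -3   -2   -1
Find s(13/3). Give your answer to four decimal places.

With M_i denoting the second derivative at x_i, h_i = 1, 1, 1, and Δ_i = (y_(i+1) − y_i)/h_i = 3, 1, 1:
  1·M_0 + 4·M_1 + 1·M_2 = 6(Δ_1 - Δ_0) = -12
  1·M_1 + 4·M_2 + 1·M_3 = 6(Δ_2 - Δ_1) = 0
Natural end conditions: M_0 = M_3 = 0.
Forward elimination and back-substitution give M_0 = 0, M_1 = -16/5, M_2 = 4/5, M_3 = 0.
On [4, 5], s(x) = -2 + 11/15·(x - 4) + 2/5·(x - 4)² - 2/15·(x - 4)³.
With (x - 4) = 1/3: s(13/3) = -139/81.

-1.7160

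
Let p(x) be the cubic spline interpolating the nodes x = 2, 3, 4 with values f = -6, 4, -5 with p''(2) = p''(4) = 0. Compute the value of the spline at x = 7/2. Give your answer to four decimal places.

Write σ_i for p''(x_i). With h_i = 1, 1 and divided differences Δ_i = 10, -9, the continuity of p' gives the tridiagonal system
  1·σ_0 + 4·σ_1 + 1·σ_2 = 6(Δ_1 - Δ_0) = -114
Natural end conditions: σ_0 = σ_2 = 0.
Forward elimination and back-substitution give σ_0 = 0, σ_1 = -57/2, σ_2 = 0.
On [3, 4], p(x) = 4 + 1/2·(x - 3) - 57/4·(x - 3)² + 19/4·(x - 3)³.
With (x - 3) = 1/2: p(7/2) = 41/32.

1.2813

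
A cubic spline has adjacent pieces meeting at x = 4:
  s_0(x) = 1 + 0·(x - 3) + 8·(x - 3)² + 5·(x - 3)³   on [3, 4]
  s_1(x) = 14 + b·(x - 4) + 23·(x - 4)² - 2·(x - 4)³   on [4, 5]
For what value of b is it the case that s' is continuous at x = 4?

s_0'(x) = 0 + 16·(x - 3) + 15·(x - 3)², so s_0'(4) = 31. On the right, s_1'(4) = b, so b = 31.

31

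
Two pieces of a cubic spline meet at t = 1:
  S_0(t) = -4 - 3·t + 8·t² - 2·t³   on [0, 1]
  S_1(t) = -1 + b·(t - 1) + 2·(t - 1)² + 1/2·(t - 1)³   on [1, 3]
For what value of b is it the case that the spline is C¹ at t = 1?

7

S_0'(t) = -3 + 16·t - 6·t², so S_0'(1) = 7. On the right, S_1'(1) = b, so b = 7.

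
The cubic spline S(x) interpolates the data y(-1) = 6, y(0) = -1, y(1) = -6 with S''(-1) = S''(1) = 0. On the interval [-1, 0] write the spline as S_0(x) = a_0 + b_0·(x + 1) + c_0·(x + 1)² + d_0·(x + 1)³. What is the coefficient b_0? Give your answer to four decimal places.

Write M_i for S''(x_i). With h_i = 1, 1 and divided differences Δ_i = -7, -5, the continuity of S' gives the tridiagonal system
  1·M_0 + 4·M_1 + 1·M_2 = 6(Δ_1 - Δ_0) = 12
Natural end conditions: M_0 = M_2 = 0.
Solving the tridiagonal system: M_0 = 0, M_1 = 3, M_2 = 0.
On [-1, 0], with S_0(x) = a_0 + b_0·(x + 1) + c_0·(x + 1)² + d_0·(x + 1)³: c_0 = M_0/2 = 0, d_0 = (M_1 - M_0)/(6h_0) = 1/2, b_0 = Δ_0 - h_0(2M_0 + M_1)/6 = -15/2.

-7.5000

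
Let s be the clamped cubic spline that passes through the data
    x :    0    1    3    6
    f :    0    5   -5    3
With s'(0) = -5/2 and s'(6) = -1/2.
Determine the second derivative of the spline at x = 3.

11

Put M_i = s'' at the i-th knot. Here h = (1, 2, 3) and Δ = (5, -5, 8/3), so the interior equations h_(i-1)·M_(i-1) + 2(h_(i-1)+h_i)·M_i + h_i·M_(i+1) = 6(Δ_i − Δ_(i-1)) read
  1·M_0 + 6·M_1 + 2·M_2 = 6(Δ_1 - Δ_0) = -60
  2·M_1 + 10·M_2 + 3·M_3 = 6(Δ_2 - Δ_1) = 46
Clamped end conditions give two more equations: 2h_0·M_0 + h_0·M_1 = 6(Δ_0 - s'(0)) = 45 and h_2·M_2 + 2h_2·M_3 = 6(s'(6) - Δ_2) = -19.
Hence M_0 = 32, M_1 = -19, M_2 = 11, M_3 = -26/3.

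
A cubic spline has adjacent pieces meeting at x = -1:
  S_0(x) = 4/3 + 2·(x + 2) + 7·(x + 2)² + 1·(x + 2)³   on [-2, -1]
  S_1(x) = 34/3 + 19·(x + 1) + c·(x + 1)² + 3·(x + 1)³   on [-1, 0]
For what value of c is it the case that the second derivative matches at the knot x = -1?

10

S_0''(x) = 14 + 6·(x + 2), so S_0''(-1) = 20. On the right, S_1''(-1) = 2c, so c = 10.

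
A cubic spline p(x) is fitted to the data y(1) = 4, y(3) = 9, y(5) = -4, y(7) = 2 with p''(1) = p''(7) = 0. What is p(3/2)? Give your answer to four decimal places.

6.6719

Let M_i = p''(x_i). Step sizes h_i = 2, 2, 2; slopes of the chords Δ_i = (y_(i+1) - y_i)/h_i = 5/2, -13/2, 3.
  2·M_0 + 8·M_1 + 2·M_2 = 6(Δ_1 - Δ_0) = -54
  2·M_1 + 8·M_2 + 2·M_3 = 6(Δ_2 - Δ_1) = 57
Natural end conditions: M_0 = M_3 = 0.
Forward elimination and back-substitution give M_0 = 0, M_1 = -91/10, M_2 = 47/5, M_3 = 0.
On [1, 3], p(x) = 4 + 83/15·(x - 1) + 0·(x - 1)² - 91/120·(x - 1)³.
With (x - 1) = 1/2: p(3/2) = 427/64.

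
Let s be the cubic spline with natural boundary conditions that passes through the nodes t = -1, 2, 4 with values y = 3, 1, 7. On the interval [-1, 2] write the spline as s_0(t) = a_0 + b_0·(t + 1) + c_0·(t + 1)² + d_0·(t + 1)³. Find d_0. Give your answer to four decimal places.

Let M_i = s''(x_i). Step sizes h_i = 3, 2; slopes of the chords Δ_i = (y_(i+1) - y_i)/h_i = -2/3, 3.
  3·M_0 + 10·M_1 + 2·M_2 = 6(Δ_1 - Δ_0) = 22
Natural end conditions: M_0 = M_2 = 0.
Solving the tridiagonal system: M_0 = 0, M_1 = 11/5, M_2 = 0.
On [-1, 2], with s_0(t) = a_0 + b_0·(t + 1) + c_0·(t + 1)² + d_0·(t + 1)³: c_0 = M_0/2 = 0, d_0 = (M_1 - M_0)/(6h_0) = 11/90, b_0 = Δ_0 - h_0(2M_0 + M_1)/6 = -53/30.

0.1222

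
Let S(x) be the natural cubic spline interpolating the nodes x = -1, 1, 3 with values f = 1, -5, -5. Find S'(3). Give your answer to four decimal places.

0.7500

With σ_i denoting the second derivative at x_i, h_i = 2, 2, and Δ_i = (y_(i+1) − y_i)/h_i = -3, 0:
  2·σ_0 + 8·σ_1 + 2·σ_2 = 6(Δ_1 - Δ_0) = 18
Natural end conditions: σ_0 = σ_2 = 0.
Forward elimination and back-substitution give σ_0 = 0, σ_1 = 9/4, σ_2 = 0.
On [1, 3], S'(x) = b_1 + 2c_1·(x - 1) + 3d_1·(x - 1)² with b_1 = Δ_1 - h_1(2σ_1 + σ_2)/6 = -3/2, c_1 = σ_1/2 = 9/8, d_1 = (σ_2 - σ_1)/(6h_1) = -3/16. So S'(3) = 3/4.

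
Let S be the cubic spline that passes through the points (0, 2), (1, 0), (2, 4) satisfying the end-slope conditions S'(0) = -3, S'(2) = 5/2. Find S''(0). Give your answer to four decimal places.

Let m_i = S''(x_i). Step sizes h_i = 1, 1; slopes of the chords Δ_i = (y_(i+1) - y_i)/h_i = -2, 4.
  1·m_0 + 4·m_1 + 1·m_2 = 6(Δ_1 - Δ_0) = 36
Clamped end conditions give two more equations: 2h_0·m_0 + h_0·m_1 = 6(Δ_0 - S'(0)) = 6 and h_1·m_1 + 2h_1·m_2 = 6(S'(2) - Δ_1) = -9.
Solving the tridiagonal system: m_0 = -13/4, m_1 = 25/2, m_2 = -43/4.

-3.2500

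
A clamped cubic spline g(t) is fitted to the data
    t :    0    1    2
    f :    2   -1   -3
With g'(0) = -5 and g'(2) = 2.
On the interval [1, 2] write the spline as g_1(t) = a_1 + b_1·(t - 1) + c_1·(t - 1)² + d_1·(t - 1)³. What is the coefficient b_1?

Put M_i = g'' at the i-th knot. Here h = (1, 1) and Δ = (-3, -2), so the interior equations h_(i-1)·M_(i-1) + 2(h_(i-1)+h_i)·M_i + h_i·M_(i+1) = 6(Δ_i − Δ_(i-1)) read
  1·M_0 + 4·M_1 + 1·M_2 = 6(Δ_1 - Δ_0) = 6
Clamped end conditions give two more equations: 2h_0·M_0 + h_0·M_1 = 6(Δ_0 - g'(0)) = 12 and h_1·M_1 + 2h_1·M_2 = 6(g'(2) - Δ_1) = 24.
Solving the tridiagonal system: M_0 = 8, M_1 = -4, M_2 = 14.
On [1, 2], with g_1(t) = a_1 + b_1·(t - 1) + c_1·(t - 1)² + d_1·(t - 1)³: c_1 = M_1/2 = -2, d_1 = (M_2 - M_1)/(6h_1) = 3, b_1 = Δ_1 - h_1(2M_1 + M_2)/6 = -3.

-3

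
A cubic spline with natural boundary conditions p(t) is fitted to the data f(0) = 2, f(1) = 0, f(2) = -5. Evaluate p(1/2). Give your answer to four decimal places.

Put σ_i = p'' at the i-th knot. Here h = (1, 1) and Δ = (-2, -5), so the interior equations h_(i-1)·σ_(i-1) + 2(h_(i-1)+h_i)·σ_i + h_i·σ_(i+1) = 6(Δ_i − Δ_(i-1)) read
  1·σ_0 + 4·σ_1 + 1·σ_2 = 6(Δ_1 - Δ_0) = -18
Natural end conditions: σ_0 = σ_2 = 0.
Forward elimination and back-substitution give σ_0 = 0, σ_1 = -9/2, σ_2 = 0.
On [0, 1], p(t) = 2 - 5/4·t + 0·t² - 3/4·t³.
With t = 1/2: p(1/2) = 41/32.

1.2813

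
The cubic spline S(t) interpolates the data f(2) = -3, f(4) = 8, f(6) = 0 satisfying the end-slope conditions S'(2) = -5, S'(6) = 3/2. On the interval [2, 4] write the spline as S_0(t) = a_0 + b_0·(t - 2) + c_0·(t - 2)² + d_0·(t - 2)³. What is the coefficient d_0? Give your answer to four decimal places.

Let m_i = S''(x_i). Step sizes h_i = 2, 2; slopes of the chords Δ_i = (y_(i+1) - y_i)/h_i = 11/2, -4.
  2·m_0 + 8·m_1 + 2·m_2 = 6(Δ_1 - Δ_0) = -57
Clamped end conditions give two more equations: 2h_0·m_0 + h_0·m_1 = 6(Δ_0 - S'(2)) = 63 and h_1·m_1 + 2h_1·m_2 = 6(S'(6) - Δ_1) = 33.
Solving the tridiagonal system: m_0 = 49/2, m_1 = -35/2, m_2 = 17.
On [2, 4], with S_0(t) = a_0 + b_0·(t - 2) + c_0·(t - 2)² + d_0·(t - 2)³: c_0 = m_0/2 = 49/4, d_0 = (m_1 - m_0)/(6h_0) = -7/2, b_0 = Δ_0 - h_0(2m_0 + m_1)/6 = -5.

-3.5000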